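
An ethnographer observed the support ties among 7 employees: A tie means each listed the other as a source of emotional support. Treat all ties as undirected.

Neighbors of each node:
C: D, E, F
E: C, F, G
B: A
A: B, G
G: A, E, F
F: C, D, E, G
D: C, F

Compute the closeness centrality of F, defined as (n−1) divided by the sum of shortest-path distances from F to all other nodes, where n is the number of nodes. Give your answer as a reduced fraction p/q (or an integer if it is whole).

2/3

Distances from F: A:2, B:3, C:1, D:1, E:1, G:1. Sum = 9.
n = 7, so closeness = 6/9 = 2/3.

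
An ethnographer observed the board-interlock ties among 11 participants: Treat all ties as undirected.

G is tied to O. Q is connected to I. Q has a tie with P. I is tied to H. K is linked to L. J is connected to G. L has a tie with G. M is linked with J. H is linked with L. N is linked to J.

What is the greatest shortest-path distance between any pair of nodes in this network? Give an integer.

7

Eccentricity of each node (its greatest distance to any other): G:5, H:4, I:5, J:6, K:5, L:4, M:7, N:7, O:6, P:7, Q:6.
The maximum eccentricity is 7, realized for instance by the pair N–P via N – J – G – L – H – I – Q – P. So the diameter is 7.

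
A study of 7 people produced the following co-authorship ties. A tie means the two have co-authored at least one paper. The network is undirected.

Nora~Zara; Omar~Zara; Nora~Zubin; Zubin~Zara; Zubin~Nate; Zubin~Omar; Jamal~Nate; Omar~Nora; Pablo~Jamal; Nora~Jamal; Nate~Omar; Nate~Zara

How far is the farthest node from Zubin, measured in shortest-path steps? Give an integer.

Distances from Zubin: Jamal:2, Nate:1, Nora:1, Omar:1, Pablo:3, Zara:1.
The largest is 3 (to Pablo), so the eccentricity of Zubin is 3.

3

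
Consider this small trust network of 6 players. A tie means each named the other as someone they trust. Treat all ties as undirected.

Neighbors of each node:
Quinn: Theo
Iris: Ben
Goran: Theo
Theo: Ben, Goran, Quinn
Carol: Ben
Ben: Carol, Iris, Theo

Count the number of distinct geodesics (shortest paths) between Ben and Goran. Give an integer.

The shortest distance is 2, and the only length-2 path is Ben–Theo–Goran. So there is exactly 1 shortest path.

1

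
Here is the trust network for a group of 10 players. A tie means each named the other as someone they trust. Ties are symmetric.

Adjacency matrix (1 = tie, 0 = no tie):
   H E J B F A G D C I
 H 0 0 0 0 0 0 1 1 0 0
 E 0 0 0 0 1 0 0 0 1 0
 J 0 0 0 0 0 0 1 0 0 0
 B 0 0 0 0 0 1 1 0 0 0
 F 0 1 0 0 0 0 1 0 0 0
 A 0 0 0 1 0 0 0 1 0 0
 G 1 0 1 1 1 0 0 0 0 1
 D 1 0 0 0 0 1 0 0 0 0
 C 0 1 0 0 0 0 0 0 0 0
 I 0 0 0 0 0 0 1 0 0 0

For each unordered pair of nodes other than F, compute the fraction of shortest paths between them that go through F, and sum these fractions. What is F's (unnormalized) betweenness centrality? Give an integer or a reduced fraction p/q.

14

Pairs whose geodesics pass through F — H–E: 1; H–C: 1; E–J: 1; E–B: 1; E–A: 1; E–G: 1; E–D: 1; E–I: 1; J–C: 1; B–C: 1; A–C: 1; G–C: 1; D–C: 1; C–I: 1.
All other pairs contribute 0.
Summing the contributions gives betweenness(F) = 14.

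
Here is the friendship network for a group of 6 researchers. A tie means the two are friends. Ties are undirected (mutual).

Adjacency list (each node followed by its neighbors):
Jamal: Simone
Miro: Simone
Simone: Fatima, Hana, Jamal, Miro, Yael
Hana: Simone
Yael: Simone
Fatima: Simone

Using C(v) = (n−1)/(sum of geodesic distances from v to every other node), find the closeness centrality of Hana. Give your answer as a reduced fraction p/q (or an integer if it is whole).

Distances from Hana: Fatima:2, Jamal:2, Miro:2, Simone:1, Yael:2. Sum = 9.
n = 6, so closeness = 5/9.

5/9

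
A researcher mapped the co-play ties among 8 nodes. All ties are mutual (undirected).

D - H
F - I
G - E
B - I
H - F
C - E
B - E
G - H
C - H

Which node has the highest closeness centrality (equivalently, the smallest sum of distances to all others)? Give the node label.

H

Farness (sum of distances to all others) for each node — B:15, C:13, D:17, E:13, F:13, G:13, H:11, I:15.
The smallest farness is 11, for H, so H has the highest closeness.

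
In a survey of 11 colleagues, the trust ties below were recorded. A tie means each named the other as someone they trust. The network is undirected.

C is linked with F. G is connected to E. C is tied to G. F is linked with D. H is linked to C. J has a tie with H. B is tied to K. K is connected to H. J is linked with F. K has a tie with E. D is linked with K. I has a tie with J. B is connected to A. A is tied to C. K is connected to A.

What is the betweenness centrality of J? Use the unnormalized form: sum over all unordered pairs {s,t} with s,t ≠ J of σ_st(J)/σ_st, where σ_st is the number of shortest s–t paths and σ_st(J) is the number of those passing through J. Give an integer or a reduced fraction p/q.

19/2

Pairs whose geodesics pass through J — C–I: 2/2; K–I: 1; I–A: 3/3; I–F: 1; I–B: 1; I–G: 2/2; I–E: 1; I–H: 1; I–D: 1; F–H: 1/2.
All other pairs contribute 0.
Summing the contributions gives betweenness(J) = 19/2.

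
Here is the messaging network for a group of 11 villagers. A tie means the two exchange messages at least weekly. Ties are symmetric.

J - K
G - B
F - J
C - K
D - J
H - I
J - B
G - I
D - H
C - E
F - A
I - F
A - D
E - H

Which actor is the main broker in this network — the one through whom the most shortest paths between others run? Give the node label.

Unnormalized betweenness of each node: A:1/2, B:3, C:7/3, D:7, E:23/6, F:35/6, G:11/6, H:10, I:47/6, J:46/3, K:11/2.
J has the largest value, 46/3, making it the main broker — the node through which the most shortest paths run.

J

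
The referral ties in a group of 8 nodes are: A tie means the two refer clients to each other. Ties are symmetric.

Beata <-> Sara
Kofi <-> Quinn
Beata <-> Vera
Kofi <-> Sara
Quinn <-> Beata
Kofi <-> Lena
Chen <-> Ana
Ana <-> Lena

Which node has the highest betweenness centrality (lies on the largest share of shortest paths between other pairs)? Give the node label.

Unnormalized betweenness of each node: Ana:6, Beata:13/2, Chen:0, Kofi:25/2, Lena:10, Quinn:4, Sara:4, Vera:0.
Kofi has the largest value, 25/2, making it the main broker — the node through which the most shortest paths run.

Kofi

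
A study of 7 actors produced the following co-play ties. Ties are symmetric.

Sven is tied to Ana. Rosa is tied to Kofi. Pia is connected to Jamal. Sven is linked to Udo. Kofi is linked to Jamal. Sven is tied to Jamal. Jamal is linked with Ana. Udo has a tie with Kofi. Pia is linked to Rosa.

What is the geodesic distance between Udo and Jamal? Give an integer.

One shortest route is Udo – Kofi – Jamal, which uses 2 edges, and Udo and Jamal are not directly tied, so nothing shorter exists. So d(Udo,Jamal) = 2.

2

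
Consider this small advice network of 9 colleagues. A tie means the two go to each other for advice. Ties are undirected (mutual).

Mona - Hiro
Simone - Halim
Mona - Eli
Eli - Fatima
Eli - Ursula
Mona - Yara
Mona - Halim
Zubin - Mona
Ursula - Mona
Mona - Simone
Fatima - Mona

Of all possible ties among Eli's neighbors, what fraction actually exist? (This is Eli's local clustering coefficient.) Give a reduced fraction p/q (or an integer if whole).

2/3

Eli's neighbors: Fatima, Mona, and Ursula (k = 3).
Possible neighbor pairs: C(3,2) = 3. Edges among them: Fatima–Mona, Mona–Ursula → e = 2.
Clustering(Eli) = 2/3.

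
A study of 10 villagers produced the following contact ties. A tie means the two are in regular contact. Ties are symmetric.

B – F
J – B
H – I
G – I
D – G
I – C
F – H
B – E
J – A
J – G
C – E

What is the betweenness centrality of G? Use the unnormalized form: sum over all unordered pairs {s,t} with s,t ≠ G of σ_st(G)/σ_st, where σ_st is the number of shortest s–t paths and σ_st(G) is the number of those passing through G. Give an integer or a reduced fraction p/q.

37/3

Pairs whose geodesics pass through G — A–C: 1/2; A–D: 1; A–I: 1; A–H: 1/2; E–D: 2/2; C–D: 1; C–J: 1/2; F–D: 2/2; D–B: 1; D–I: 1; D–J: 1; D–H: 1; B–I: 1/3; I–J: 1 … (+1 more pairs).
All other pairs contribute 0.
Summing the contributions gives betweenness(G) = 37/3.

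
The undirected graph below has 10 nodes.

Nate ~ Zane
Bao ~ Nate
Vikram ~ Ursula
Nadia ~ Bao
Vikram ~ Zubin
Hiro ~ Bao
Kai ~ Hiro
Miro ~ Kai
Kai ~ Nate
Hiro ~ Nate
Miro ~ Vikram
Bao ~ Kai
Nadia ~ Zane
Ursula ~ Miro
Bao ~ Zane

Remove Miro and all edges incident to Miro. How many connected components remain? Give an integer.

2

Without Miro, the remaining ties split the others into: {Bao, Hiro, Kai, Nadia, Nate, Zane}; {Ursula, Vikram, Zubin}.
That's 2 separate components.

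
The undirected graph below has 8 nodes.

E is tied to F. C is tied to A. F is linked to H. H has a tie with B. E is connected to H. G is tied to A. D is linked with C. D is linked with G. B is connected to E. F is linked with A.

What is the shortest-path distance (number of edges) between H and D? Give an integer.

One shortest route is H – F – A – C – D, which uses 4 edges, and at distance 3 from H we only reach {C, G}, which does not include D. So d(H,D) = 4.

4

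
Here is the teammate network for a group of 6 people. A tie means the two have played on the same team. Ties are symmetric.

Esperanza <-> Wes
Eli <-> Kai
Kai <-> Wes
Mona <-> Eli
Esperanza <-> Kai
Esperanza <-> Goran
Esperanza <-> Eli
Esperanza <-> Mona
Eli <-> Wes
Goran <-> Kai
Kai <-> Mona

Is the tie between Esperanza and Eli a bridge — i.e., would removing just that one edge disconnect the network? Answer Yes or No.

No

Even without that edge, Esperanza still reaches Eli via Esperanza – Wes – Eli, so the network stays connected. Not a bridge.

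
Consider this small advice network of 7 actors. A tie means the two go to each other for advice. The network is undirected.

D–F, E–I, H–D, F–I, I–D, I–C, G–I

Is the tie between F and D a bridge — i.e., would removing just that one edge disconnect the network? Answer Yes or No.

Even without that edge, F still reaches D via F – I – D, so the network stays connected. Not a bridge.

No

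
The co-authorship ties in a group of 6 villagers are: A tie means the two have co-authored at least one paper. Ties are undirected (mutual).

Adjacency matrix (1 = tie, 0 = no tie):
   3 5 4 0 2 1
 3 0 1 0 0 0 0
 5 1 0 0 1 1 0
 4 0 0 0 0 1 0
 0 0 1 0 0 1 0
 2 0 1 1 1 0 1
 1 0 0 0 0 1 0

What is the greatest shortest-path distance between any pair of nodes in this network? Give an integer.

3

Eccentricity of each node (its greatest distance to any other): 0:2, 1:3, 2:2, 3:3, 4:3, 5:2.
The maximum eccentricity is 3, realized for instance by the pair 3–4 via 3 – 5 – 2 – 4. So the diameter is 3.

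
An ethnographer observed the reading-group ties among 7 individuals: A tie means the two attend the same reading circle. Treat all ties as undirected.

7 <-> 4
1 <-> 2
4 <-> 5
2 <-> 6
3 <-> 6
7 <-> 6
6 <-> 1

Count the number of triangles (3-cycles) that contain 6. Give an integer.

6's neighbors: 1, 2, 3, and 7.
Neighbor pairs that are themselves tied: 6–1–2. Each forms one triangle with 6, for 1 in total.

1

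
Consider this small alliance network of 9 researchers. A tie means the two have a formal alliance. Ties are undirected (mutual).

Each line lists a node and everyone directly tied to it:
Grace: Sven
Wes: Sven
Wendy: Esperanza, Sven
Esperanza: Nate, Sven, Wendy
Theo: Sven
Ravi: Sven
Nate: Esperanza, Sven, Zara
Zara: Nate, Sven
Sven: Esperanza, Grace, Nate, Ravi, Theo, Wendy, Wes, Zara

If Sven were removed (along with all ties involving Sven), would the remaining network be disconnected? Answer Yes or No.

Removing Sven leaves {Ravi} with no path to {Grace}, so the network splits into 5 components. Sven is a cut vertex.

Yes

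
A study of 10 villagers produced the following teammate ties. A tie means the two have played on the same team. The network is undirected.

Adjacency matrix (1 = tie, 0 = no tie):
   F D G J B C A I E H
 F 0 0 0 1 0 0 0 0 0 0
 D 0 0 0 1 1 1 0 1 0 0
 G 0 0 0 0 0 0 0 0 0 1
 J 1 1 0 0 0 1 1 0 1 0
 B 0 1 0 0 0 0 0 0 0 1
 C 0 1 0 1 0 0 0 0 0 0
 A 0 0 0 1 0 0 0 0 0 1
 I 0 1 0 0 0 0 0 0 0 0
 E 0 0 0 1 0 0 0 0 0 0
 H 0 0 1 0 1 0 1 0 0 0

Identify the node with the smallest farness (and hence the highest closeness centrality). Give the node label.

Farness (sum of distances to all others) for each node — A:17, B:18, C:19, D:15, E:22, F:22, G:27, H:19, I:23, J:14.
The smallest farness is 14, for J, so J has the highest closeness.

J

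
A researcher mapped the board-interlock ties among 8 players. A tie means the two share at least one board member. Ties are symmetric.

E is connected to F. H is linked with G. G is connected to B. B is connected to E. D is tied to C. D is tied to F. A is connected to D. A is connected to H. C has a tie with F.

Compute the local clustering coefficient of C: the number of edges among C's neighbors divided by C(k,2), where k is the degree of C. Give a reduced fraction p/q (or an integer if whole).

C's neighbors: D and F (k = 2).
Possible neighbor pairs: C(2,2) = 1. Edges among them: D–F → e = 1.
Clustering(C) = 1/1.

1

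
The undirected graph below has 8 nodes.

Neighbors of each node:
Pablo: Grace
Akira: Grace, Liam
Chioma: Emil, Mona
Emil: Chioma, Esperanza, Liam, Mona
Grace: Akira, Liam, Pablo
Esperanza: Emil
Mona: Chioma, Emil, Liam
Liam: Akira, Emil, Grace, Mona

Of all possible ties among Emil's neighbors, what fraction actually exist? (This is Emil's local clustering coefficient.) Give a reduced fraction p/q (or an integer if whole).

Emil's neighbors: Chioma, Esperanza, Liam, and Mona (k = 4).
Possible neighbor pairs: C(4,2) = 6. Edges among them: Chioma–Mona, Liam–Mona → e = 2.
Clustering(Emil) = 2/6 = 1/3.

1/3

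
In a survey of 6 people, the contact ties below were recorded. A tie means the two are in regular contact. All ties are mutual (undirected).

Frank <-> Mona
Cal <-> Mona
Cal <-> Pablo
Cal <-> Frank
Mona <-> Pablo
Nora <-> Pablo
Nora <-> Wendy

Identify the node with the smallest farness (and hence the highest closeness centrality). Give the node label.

Farness (sum of distances to all others) for each node — Cal:8, Frank:11, Mona:8, Nora:9, Pablo:7, Wendy:13.
The smallest farness is 7, for Pablo, so Pablo has the highest closeness.

Pablo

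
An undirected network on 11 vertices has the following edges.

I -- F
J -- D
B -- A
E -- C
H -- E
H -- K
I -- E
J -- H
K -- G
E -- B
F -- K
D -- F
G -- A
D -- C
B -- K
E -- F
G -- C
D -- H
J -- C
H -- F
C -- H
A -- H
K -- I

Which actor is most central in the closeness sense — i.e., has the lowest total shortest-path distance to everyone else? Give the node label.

H

Farness (sum of distances to all others) for each node — A:18, B:19, C:15, D:17, E:15, F:15, G:17, H:13, I:19, J:19, K:15.
The smallest farness is 13, for H, so H has the highest closeness.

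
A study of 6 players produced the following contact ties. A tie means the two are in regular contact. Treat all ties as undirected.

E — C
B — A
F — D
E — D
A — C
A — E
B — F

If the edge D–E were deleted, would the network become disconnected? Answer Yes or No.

No

Even without that edge, D still reaches E via D – F – B – A – E, so the network stays connected. Not a bridge.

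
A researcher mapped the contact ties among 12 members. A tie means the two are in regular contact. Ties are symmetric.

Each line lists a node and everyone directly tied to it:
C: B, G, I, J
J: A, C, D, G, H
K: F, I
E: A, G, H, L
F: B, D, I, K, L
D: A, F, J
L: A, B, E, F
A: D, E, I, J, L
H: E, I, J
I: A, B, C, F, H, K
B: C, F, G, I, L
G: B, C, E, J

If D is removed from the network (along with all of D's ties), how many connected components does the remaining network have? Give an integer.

1

D's neighbors (A, F, and J) remain reachable from one another through other ties, so the rest of the network stays in one piece.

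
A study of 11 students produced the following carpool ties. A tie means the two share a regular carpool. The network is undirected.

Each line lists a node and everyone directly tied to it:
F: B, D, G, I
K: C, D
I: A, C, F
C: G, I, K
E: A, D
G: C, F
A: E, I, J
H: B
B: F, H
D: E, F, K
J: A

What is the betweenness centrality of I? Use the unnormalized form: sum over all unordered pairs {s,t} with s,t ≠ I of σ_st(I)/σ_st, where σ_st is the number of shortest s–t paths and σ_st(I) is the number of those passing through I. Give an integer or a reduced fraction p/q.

Pairs whose geodesics pass through I — J–G: 2/2; J–H: 1; J–B: 1; J–K: 1/2; J–C: 1; J–F: 1; G–A: 2/2; E–C: 1/2; H–C: 1/2; H–A: 1; B–C: 1/2; B–A: 1; K–A: 1/2; C–A: 1 … (+2 more pairs).
All other pairs contribute 0.
Summing the contributions gives betweenness(I) = 13.

13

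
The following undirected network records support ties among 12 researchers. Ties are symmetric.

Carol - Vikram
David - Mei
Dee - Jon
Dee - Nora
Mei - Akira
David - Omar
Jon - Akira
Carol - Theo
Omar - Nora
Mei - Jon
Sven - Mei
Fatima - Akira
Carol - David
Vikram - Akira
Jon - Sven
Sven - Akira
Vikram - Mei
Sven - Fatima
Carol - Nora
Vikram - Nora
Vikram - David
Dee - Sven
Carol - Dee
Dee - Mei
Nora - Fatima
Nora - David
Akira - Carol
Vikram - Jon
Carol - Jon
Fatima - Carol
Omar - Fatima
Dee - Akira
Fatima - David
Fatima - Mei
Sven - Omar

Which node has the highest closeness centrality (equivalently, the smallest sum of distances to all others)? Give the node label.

Carol

Farness (sum of distances to all others) for each node — Akira:15, Carol:14, David:16, Dee:16, Fatima:15, Jon:16, Mei:16, Nora:16, Omar:19, Sven:17, Theo:24, Vikram:16.
The smallest farness is 14, for Carol, so Carol has the highest closeness.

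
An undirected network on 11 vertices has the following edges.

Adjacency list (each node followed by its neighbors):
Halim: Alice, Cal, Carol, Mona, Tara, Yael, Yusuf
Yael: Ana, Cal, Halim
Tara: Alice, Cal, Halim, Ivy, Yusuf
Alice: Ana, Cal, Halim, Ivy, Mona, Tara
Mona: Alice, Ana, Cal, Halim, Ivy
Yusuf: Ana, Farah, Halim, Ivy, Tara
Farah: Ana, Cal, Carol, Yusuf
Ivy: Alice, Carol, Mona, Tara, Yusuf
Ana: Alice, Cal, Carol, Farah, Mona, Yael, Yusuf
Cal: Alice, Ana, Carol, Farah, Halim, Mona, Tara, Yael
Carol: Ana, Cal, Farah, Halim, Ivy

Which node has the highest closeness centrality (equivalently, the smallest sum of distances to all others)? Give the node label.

Cal

Farness (sum of distances to all others) for each node — Alice:14, Ana:13, Cal:12, Carol:15, Farah:16, Halim:13, Ivy:16, Mona:15, Tara:15, Yael:18, Yusuf:15.
The smallest farness is 12, for Cal, so Cal has the highest closeness.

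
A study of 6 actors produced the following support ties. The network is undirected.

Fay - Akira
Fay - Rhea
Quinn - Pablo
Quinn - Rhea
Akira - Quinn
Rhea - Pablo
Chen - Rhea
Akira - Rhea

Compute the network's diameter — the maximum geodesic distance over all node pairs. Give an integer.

2

Eccentricity of each node (its greatest distance to any other): Akira:2, Chen:2, Fay:2, Pablo:2, Quinn:2, Rhea:1.
The maximum eccentricity is 2, realized for instance by the pair Akira–Chen via Akira – Rhea – Chen. So the diameter is 2.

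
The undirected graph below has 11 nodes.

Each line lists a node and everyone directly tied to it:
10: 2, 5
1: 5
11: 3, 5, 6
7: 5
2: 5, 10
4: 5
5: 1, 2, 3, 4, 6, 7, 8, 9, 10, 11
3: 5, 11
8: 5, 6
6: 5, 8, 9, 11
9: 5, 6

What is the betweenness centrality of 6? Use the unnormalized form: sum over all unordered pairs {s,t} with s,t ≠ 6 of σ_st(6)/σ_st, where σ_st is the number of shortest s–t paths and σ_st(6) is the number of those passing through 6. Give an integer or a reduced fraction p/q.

Pairs whose geodesics pass through 6 — 11–8: 1/2; 11–9: 1/2; 8–9: 1/2.
All other pairs contribute 0.
Summing the contributions gives betweenness(6) = 3/2.

3/2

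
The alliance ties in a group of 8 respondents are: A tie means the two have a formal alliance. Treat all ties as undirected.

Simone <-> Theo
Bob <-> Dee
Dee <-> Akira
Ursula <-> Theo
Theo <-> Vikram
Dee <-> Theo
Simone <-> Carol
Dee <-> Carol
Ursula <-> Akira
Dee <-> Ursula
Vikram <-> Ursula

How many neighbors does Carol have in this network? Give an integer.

2

Carol is directly tied to Dee and Simone. That is 2 neighbors, so the degree of Carol is 2.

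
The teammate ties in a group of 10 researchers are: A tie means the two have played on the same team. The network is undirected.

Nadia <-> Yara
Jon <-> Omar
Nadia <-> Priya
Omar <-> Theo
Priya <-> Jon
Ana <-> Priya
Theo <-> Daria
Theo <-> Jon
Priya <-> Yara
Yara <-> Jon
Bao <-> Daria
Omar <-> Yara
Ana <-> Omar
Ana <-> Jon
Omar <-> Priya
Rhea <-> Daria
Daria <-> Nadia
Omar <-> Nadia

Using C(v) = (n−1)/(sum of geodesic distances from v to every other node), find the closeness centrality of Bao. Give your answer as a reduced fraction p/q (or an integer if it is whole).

Distances from Bao: Ana:4, Daria:1, Jon:3, Nadia:2, Omar:3, Priya:3, Rhea:2, Theo:2, Yara:3. Sum = 23.
n = 10, so closeness = 9/23.

9/23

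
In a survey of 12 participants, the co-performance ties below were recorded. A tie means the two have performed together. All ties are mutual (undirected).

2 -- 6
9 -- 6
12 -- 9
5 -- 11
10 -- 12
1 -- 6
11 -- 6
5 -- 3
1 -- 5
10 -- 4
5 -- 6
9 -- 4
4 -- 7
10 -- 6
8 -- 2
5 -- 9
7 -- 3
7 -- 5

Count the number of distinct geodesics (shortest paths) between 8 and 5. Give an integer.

The shortest distance is 3, and the only length-3 path is 8–2–6–5. So there is exactly 1 shortest path.

1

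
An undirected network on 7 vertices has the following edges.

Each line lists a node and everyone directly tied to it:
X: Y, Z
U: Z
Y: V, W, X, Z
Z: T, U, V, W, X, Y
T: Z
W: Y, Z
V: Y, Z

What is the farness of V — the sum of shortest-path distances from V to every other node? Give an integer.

Distances from V: T:2, U:2, W:2, X:2, Y:1, Z:1.
Sum = 2 + 2 + 2 + 2 + 1 + 1 = 10.

10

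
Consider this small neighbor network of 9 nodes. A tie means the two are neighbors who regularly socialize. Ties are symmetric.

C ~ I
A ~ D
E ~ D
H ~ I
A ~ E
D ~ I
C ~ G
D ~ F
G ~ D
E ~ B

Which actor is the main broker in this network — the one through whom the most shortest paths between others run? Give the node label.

Unnormalized betweenness of each node: A:0, B:0, C:1, D:20, E:7, F:0, G:5/2, H:0, I:19/2.
D has the largest value, 20, making it the main broker — the node through which the most shortest paths run.

D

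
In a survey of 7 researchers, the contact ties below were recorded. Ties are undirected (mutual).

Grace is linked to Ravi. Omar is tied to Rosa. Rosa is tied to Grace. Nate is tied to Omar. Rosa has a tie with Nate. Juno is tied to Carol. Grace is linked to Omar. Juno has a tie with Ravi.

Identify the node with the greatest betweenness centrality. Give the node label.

Unnormalized betweenness of each node: Carol:0, Grace:9, Juno:5, Nate:0, Omar:2, Ravi:8, Rosa:2.
Grace has the largest value, 9, making it the main broker — the node through which the most shortest paths run.

Grace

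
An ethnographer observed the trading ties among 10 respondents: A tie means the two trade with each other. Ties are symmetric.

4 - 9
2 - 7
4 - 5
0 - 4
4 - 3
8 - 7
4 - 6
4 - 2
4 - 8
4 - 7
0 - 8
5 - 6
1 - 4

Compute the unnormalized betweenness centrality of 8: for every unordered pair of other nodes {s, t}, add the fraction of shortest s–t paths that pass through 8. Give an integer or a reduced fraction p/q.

Pairs whose geodesics pass through 8 — 7–0: 1/2.
All other pairs contribute 0.
Summing the contributions gives betweenness(8) = 1/2.

1/2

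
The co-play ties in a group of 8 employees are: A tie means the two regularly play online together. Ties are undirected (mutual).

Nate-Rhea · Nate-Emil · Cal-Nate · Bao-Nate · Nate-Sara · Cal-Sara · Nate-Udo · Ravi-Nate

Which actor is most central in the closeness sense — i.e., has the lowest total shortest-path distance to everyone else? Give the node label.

Farness (sum of distances to all others) for each node — Bao:13, Cal:12, Emil:13, Nate:7, Ravi:13, Rhea:13, Sara:12, Udo:13.
The smallest farness is 7, for Nate, so Nate has the highest closeness.

Nate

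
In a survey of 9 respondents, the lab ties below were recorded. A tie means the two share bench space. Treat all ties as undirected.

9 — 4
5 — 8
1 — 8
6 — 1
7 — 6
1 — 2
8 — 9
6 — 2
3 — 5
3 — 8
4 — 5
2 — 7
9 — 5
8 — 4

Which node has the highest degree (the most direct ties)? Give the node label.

Degrees — 1:3, 2:3, 3:2, 4:3, 5:4, 6:3, 7:2, 8:5, 9:3.
The maximum is 5, attained only by 8.

8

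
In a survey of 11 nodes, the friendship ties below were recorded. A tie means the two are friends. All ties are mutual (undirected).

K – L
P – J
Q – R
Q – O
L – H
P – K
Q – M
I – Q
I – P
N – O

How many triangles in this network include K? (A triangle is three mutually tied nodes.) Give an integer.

0

K's neighbors are L and P, but none of them are tied to each other, so no triangle contains K.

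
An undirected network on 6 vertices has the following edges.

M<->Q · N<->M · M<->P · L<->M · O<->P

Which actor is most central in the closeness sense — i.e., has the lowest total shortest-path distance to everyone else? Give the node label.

M

Farness (sum of distances to all others) for each node — L:10, M:6, N:10, O:12, P:8, Q:10.
The smallest farness is 6, for M, so M has the highest closeness.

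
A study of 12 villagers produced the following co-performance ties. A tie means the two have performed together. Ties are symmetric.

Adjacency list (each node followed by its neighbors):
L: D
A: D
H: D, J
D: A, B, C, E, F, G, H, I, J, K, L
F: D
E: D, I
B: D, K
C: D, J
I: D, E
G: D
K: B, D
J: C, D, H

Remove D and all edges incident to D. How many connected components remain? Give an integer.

7

Without D, the remaining ties split the others into: {F}; {E, I}; {L}; {C, H, J}; {G}; {A}; {B, K}.
That's 7 separate components.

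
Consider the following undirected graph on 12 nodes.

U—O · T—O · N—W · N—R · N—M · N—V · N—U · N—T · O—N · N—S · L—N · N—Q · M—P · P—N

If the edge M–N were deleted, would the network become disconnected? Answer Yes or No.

Even without that edge, M still reaches N via M – P – N, so the network stays connected. Not a bridge.

No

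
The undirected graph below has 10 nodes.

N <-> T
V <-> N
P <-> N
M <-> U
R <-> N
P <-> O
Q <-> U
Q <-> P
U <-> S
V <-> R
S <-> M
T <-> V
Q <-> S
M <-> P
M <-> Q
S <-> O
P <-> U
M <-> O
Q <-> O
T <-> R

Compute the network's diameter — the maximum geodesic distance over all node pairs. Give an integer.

Eccentricity of each node (its greatest distance to any other): M:3, N:3, O:3, P:2, Q:3, R:4, S:4, T:4, U:3, V:4.
The maximum eccentricity is 4, realized for instance by the pair S–V via S – Q – P – N – V. So the diameter is 4.

4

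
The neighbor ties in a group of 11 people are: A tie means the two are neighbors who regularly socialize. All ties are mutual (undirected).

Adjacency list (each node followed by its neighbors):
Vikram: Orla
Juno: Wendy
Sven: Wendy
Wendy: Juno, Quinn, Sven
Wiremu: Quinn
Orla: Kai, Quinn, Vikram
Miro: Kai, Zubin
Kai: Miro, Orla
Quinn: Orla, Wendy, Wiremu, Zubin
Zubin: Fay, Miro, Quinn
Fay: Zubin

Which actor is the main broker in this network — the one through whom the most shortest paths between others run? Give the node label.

Unnormalized betweenness of each node: Fay:0, Juno:0, Kai:2, Miro:2, Orla:14, Quinn:31, Sven:0, Vikram:0, Wendy:17, Wiremu:0, Zubin:14.
Quinn has the largest value, 31, making it the main broker — the node through which the most shortest paths run.

Quinn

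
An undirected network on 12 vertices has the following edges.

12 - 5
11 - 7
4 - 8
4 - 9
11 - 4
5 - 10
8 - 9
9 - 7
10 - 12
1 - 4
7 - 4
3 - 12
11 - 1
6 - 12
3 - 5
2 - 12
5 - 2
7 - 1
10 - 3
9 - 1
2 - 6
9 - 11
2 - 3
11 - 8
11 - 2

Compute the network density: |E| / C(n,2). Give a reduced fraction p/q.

There are 25 edges and 12 nodes, so the maximum possible is C(12,2) = 66.
Density = 25/66.

25/66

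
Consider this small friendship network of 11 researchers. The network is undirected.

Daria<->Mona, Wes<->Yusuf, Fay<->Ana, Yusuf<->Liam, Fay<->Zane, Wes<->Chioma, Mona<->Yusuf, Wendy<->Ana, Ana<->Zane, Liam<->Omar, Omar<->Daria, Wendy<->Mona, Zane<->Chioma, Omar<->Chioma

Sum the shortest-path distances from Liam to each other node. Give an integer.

24

Distances from Liam: Ana:4, Chioma:2, Daria:2, Fay:4, Mona:2, Omar:1, Wendy:3, Wes:2, Yusuf:1, Zane:3.
Sum = 4 + 2 + 2 + 4 + 2 + 1 + 3 + 2 + 1 + 3 = 24.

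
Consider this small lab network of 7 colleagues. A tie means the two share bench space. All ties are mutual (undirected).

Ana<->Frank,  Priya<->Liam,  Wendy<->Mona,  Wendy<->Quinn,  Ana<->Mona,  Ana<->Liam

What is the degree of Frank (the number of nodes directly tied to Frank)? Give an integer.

1

Frank is directly tied to Ana. That is 1 neighbor, so the degree of Frank is 1.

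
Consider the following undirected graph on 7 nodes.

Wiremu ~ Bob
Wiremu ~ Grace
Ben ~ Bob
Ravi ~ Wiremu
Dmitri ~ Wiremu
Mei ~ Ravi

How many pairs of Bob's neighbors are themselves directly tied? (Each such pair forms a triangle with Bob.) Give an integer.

Bob's neighbors are Ben and Wiremu, but none of them are tied to each other, so no triangle contains Bob.

0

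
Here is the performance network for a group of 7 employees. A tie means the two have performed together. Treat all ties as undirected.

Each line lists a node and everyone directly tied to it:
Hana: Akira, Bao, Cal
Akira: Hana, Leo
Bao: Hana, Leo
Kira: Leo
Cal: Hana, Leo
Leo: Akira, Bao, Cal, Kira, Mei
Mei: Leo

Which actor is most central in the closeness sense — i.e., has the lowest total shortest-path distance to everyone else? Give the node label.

Farness (sum of distances to all others) for each node — Akira:10, Bao:10, Cal:10, Hana:11, Kira:12, Leo:7, Mei:12.
The smallest farness is 7, for Leo, so Leo has the highest closeness.

Leo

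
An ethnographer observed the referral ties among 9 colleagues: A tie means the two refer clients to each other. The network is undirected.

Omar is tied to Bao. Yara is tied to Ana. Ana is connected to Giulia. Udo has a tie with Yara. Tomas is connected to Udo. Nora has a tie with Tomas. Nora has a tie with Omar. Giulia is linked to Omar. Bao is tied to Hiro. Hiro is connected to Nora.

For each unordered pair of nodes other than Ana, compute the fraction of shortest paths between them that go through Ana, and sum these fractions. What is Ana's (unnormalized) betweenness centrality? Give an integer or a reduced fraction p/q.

4

Pairs whose geodesics pass through Ana — Udo–Giulia: 1; Bao–Yara: 1; Omar–Yara: 1; Giulia–Yara: 1.
All other pairs contribute 0.
Summing the contributions gives betweenness(Ana) = 4.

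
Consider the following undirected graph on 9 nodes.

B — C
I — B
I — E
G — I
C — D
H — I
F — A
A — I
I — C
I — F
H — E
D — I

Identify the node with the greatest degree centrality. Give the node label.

I

Degrees — A:2, B:2, C:3, D:2, E:2, F:2, G:1, H:2, I:8.
The maximum is 8, attained only by I.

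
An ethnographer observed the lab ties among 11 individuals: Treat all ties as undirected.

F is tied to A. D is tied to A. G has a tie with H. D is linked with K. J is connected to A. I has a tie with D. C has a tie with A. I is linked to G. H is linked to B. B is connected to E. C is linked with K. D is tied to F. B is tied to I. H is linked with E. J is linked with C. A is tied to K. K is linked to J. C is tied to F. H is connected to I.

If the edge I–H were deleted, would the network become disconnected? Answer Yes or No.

Even without that edge, I still reaches H via I – B – H, so the network stays connected. Not a bridge.

No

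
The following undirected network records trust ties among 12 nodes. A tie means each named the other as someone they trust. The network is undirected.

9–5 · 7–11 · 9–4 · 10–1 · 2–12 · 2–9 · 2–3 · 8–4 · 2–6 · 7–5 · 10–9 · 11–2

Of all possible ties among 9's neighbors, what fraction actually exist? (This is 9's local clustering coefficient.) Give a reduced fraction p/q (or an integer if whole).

0

9's neighbors: 2, 4, 5, and 10 (k = 4).
Possible neighbor pairs: C(4,2) = 6. Edges among them: none → e = 0.
Clustering(9) = 0/6 = 0.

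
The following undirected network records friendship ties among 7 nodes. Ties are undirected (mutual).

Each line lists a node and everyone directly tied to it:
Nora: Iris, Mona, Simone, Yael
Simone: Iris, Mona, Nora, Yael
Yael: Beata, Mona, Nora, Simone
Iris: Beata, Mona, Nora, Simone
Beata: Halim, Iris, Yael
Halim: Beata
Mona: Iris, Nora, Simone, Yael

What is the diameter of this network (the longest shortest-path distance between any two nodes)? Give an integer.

Eccentricity of each node (its greatest distance to any other): Beata:2, Halim:3, Iris:2, Mona:3, Nora:3, Simone:3, Yael:2.
The maximum eccentricity is 3, realized for instance by the pair Halim–Nora via Halim – Beata – Iris – Nora. So the diameter is 3.

3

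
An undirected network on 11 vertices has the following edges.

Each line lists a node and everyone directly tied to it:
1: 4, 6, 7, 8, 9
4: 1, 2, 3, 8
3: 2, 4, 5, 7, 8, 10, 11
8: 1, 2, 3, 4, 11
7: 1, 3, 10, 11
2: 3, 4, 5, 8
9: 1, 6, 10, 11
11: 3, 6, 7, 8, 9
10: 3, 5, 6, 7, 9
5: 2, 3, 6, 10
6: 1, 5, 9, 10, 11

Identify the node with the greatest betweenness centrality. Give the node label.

3

Unnormalized betweenness of each node: 1:67/14, 2:1, 3:661/84, 4:41/42, 5:89/42, 6:125/42, 7:7/6, 8:199/84, 9:5/6, 10:39/14, 11:131/42.
3 has the largest value, 661/84, making it the main broker — the node through which the most shortest paths run.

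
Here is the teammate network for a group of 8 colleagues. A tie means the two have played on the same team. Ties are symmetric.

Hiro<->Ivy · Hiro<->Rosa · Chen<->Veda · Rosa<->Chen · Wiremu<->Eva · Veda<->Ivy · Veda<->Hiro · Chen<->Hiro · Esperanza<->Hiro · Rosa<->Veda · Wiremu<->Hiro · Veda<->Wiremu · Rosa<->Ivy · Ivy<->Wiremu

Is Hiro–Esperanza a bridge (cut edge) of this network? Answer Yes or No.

Yes

Without the Hiro–Esperanza edge there is no alternate route between Hiro and Esperanza, so the network disconnects. It is a bridge.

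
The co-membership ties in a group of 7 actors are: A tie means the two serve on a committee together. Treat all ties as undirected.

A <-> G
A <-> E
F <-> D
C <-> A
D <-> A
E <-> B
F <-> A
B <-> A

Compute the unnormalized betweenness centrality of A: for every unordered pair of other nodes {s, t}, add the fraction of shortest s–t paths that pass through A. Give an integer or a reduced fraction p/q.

Pairs whose geodesics pass through A — B–D: 1; B–G: 1; B–F: 1; B–C: 1; E–D: 1; E–G: 1; E–F: 1; E–C: 1; D–G: 1; D–C: 1; G–F: 1; G–C: 1; F–C: 1.
All other pairs contribute 0.
Summing the contributions gives betweenness(A) = 13.

13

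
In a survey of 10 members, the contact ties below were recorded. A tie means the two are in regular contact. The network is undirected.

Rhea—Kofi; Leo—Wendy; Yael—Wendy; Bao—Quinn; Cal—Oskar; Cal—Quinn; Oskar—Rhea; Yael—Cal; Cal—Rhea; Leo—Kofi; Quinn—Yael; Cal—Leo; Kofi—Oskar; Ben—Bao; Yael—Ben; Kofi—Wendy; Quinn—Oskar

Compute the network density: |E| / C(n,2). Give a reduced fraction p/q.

There are 17 edges and 10 nodes, so the maximum possible is C(10,2) = 45.
Density = 17/45.

17/45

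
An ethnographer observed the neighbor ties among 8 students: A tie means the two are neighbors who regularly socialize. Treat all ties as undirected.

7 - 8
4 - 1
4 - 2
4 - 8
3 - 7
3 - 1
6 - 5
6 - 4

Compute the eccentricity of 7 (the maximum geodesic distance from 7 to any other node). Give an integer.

4

Distances from 7: 1:2, 2:3, 3:1, 4:2, 5:4, 6:3, 8:1.
The largest is 4 (to 5), so the eccentricity of 7 is 4.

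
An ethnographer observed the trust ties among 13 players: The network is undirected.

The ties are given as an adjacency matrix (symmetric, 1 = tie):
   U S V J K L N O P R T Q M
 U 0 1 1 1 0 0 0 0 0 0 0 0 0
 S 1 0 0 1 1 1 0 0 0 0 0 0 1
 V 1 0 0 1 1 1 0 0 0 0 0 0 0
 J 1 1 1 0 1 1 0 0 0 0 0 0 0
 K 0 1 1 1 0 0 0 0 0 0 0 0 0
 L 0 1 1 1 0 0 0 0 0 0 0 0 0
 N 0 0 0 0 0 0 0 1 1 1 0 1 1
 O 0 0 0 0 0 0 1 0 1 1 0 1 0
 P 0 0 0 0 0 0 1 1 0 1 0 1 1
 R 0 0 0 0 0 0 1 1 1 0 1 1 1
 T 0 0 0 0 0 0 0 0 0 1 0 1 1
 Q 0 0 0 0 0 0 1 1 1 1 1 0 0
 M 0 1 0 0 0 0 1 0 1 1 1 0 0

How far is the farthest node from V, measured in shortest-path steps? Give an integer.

5

Distances from V: J:1, K:1, L:1, M:3, N:4, O:5, P:4, Q:5, R:4, S:2, T:4, U:1.
The largest is 5 (to O and Q), so the eccentricity of V is 5.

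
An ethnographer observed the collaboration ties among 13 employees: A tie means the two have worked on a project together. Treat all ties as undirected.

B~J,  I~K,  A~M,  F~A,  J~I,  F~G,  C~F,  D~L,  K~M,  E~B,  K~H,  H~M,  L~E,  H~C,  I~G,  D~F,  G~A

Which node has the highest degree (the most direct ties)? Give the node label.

F

Degrees — A:3, B:2, C:2, D:2, E:2, F:4, G:3, H:3, I:3, J:2, K:3, L:2, M:3.
The maximum is 4, attained only by F.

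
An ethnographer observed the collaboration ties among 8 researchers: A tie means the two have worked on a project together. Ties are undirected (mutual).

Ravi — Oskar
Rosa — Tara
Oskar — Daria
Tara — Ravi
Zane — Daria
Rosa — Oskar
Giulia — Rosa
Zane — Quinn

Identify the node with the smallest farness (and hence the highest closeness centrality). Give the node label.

Oskar

Farness (sum of distances to all others) for each node — Daria:14, Giulia:20, Oskar:12, Quinn:24, Ravi:16, Rosa:14, Tara:18, Zane:18.
The smallest farness is 12, for Oskar, so Oskar has the highest closeness.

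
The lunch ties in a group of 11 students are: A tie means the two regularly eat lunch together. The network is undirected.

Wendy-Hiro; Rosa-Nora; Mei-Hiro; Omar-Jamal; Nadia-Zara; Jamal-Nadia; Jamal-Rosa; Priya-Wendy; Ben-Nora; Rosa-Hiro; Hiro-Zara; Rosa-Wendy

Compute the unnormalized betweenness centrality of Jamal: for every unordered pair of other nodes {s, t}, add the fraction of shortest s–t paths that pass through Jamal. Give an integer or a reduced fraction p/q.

Pairs whose geodesics pass through Jamal — Nora–Omar: 1; Nora–Nadia: 1; Ben–Omar: 1; Ben–Nadia: 1; Wendy–Omar: 1; Wendy–Nadia: 1/2; Rosa–Omar: 1; Rosa–Nadia: 1; Mei–Omar: 1; Hiro–Omar: 1; Omar–Priya: 1; Omar–Nadia: 1; Omar–Zara: 1; Priya–Nadia: 1/2.
All other pairs contribute 0.
Summing the contributions gives betweenness(Jamal) = 13.

13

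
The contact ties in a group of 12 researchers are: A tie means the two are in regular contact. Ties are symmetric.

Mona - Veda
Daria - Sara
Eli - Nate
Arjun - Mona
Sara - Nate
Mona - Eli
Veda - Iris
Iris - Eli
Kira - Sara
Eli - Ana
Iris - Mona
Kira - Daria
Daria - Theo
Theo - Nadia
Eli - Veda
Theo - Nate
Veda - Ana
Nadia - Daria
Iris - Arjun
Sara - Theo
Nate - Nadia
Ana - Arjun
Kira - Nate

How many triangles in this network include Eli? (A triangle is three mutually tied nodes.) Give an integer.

Eli's neighbors: Ana, Iris, Mona, Nate, and Veda.
Neighbor pairs that are themselves tied: Eli–Ana–Veda; Eli–Iris–Mona; Eli–Iris–Veda; Eli–Mona–Veda. Each forms one triangle with Eli, for 4 in total.

4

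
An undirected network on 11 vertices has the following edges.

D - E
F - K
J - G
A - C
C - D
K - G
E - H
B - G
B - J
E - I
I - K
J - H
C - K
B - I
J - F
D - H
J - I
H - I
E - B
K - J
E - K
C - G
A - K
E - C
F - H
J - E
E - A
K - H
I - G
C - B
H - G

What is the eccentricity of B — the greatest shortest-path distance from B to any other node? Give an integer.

Distances from B: A:2, C:1, D:2, E:1, F:2, G:1, H:2, I:1, J:1, K:2.
The largest is 2 (to K, H, F, D, and A), so the eccentricity of B is 2.

2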